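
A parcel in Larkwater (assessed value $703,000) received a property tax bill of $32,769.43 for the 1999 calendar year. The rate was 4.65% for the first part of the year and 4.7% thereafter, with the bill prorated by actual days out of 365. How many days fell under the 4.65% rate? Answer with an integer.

Let d = days at the first rate; then 365 − d days at the second rate.
$703,000 × [4.65%·d + 4.7%·(365−d)] / 365 = $32,769.43
Solving gives d = 282, so the new rate took effect on 10 October 1999.

282 days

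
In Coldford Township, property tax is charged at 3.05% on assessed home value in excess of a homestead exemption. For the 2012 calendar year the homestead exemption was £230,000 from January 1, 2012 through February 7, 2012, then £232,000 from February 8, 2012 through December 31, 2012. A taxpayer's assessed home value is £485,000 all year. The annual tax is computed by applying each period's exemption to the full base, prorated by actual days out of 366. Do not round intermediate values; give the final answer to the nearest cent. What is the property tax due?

January 1 – February 7, 2012: 38 days, exemption £230,000 → (£485,000 − £230,000) × 3.05% × 38/366 = £807.5000
February 8 – December 31, 2012: 328 days, exemption £232,000 → (£485,000 − £232,000) × 3.05% × 328/366 = £6,915.3333
Total = £7,722.8333

£7,722.83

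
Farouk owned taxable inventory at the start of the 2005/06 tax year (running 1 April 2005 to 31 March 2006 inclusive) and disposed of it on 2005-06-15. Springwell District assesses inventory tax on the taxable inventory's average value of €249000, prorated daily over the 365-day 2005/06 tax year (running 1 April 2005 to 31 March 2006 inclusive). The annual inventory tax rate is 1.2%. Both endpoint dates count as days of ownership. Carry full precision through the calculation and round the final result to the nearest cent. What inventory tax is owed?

Days held (2005-04-01 to 2005-06-15): 76 out of 365
Tax = €249000 × 1.2% × 76/365 = €622.1589

€622.16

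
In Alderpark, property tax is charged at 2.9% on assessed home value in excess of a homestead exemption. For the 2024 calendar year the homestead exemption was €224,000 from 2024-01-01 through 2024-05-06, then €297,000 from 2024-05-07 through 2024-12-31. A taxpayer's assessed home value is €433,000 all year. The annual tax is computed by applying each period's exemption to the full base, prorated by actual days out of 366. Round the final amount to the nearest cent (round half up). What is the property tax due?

€4,678.59

2024-01-01 to 2024-05-06: 127 days, exemption €224,000 → (€433,000 − €224,000) × 2.9% × 127/366 = €2,103.1339
2024-05-07 to 2024-12-31: 239 days, exemption €297,000 → (€433,000 − €297,000) × 2.9% × 239/366 = €2,575.4536
Total = €4,678.5874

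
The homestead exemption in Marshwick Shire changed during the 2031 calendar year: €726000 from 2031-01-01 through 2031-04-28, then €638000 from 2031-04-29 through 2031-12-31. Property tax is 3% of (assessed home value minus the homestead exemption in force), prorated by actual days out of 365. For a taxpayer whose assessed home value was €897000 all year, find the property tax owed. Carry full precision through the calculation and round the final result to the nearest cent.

2031-01-01 to 2031-04-28: 118 days, exemption €726000 → (€897000 − €726000) × 3% × 118/365 = €1658.4658
2031-04-29 to 2031-12-31: 247 days, exemption €638000 → (€897000 − €638000) × 3% × 247/365 = €5258.0548
Total = €6916.5205

€6916.52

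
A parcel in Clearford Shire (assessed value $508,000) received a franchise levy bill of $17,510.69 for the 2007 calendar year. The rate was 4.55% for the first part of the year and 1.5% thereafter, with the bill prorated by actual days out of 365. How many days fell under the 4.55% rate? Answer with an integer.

233 days

Let d = days at the first rate; then 365 − d days at the second rate.
$508,000 × [4.55%·d + 1.5%·(365−d)] / 365 = $17,510.69
Solving gives d = 233, so the new rate took effect on 22 August 2007.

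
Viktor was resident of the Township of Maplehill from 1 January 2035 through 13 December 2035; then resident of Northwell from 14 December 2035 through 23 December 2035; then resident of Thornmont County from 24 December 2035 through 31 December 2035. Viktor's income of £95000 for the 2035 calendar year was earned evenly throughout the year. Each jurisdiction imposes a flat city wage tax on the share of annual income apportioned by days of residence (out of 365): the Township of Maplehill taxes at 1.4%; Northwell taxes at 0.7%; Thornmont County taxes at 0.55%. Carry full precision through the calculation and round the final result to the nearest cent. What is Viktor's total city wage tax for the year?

£1294.08

The Township of Maplehill, 1 January – 13 December 2035: 347 days → £95000 × 1.4% × 347/365 = £1264.4110
Northwell, 14 December – 23 December 2035: 10 days → £95000 × 0.7% × 10/365 = £18.2192
Thornmont County, 24 December – 31 December 2035: 8 days → £95000 × 0.55% × 8/365 = £11.4521
Total = £1294.0822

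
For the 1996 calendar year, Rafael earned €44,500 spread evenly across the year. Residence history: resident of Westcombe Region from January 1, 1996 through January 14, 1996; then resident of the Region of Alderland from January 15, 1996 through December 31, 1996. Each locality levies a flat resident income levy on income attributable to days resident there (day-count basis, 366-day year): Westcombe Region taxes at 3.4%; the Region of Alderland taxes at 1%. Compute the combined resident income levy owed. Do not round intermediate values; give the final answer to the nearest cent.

€485.85

Westcombe Region, January 1 – January 14, 1996: 14 days → €44,500 × 3.4% × 14/366 = €57.8743
The Region of Alderland, January 15 – December 31, 1996: 352 days → €44,500 × 1% × 352/366 = €427.9781
Total = €485.8525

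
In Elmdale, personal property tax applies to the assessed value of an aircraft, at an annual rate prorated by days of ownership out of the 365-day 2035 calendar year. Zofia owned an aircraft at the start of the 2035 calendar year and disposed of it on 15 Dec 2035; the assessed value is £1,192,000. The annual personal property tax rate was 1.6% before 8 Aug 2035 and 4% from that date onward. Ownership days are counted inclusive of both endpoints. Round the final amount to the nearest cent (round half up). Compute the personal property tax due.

1 Jan – 7 Aug 2035: 219 days at 1.6% → £1,192,000 × 1.6% × 219/365 = £11,443.2000
8 Aug – 15 Dec 2035: 130 days at 4% → £1,192,000 × 4% × 130/365 = £16,981.9178
Total = £28,425.1178

£28,425.12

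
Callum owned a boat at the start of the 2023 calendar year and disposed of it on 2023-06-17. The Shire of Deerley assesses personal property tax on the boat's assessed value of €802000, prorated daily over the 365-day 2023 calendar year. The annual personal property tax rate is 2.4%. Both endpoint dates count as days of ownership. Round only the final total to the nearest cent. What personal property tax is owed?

Days held (2023-01-01 to 2023-06-17): 168 out of 365
Tax = €802000 × 2.4% × 168/365 = €8859.3534

€8859.35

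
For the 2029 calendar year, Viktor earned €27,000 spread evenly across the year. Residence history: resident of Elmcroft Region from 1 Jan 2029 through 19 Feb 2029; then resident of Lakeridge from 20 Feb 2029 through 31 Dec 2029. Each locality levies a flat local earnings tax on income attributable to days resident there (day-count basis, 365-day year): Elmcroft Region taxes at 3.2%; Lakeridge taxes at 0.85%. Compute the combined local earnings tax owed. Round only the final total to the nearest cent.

Elmcroft Region, 1 Jan – 19 Feb 2029: 50 days → €27,000 × 3.2% × 50/365 = €118.3562
Lakeridge, 20 Feb – 31 Dec 2029: 315 days → €27,000 × 0.85% × 315/365 = €198.0616
Total = €316.4178

€316.42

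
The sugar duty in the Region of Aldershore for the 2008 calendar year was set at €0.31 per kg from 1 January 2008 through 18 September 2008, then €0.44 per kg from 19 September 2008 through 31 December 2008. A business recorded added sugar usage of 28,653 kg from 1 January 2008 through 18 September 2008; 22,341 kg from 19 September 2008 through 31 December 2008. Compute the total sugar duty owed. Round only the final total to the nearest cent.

€18,712.47

1 January – 18 September 2008: 28,653 kg at €0.31/kg → €8,882.43
19 September – 31 December 2008: 22,341 kg at €0.44/kg → €9,830.04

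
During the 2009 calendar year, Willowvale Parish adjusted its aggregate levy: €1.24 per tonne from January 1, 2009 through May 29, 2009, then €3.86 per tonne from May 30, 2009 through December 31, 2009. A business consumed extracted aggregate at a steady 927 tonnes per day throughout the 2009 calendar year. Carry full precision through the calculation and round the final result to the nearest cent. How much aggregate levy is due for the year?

€944168.04

January 1 – May 29, 2009: 149 days × 927 tonnes/day = 138,123 tonnes at €1.24/tonne → €171272.52
May 30 – December 31, 2009: 216 days × 927 tonnes/day = 200,232 tonnes at €3.86/tonne → €772895.52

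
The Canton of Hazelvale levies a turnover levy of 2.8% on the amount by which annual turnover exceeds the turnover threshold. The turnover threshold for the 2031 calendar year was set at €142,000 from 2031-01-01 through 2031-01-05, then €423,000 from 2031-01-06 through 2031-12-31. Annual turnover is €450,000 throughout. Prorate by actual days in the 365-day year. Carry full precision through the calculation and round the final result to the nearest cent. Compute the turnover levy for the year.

2031-01-01 to 2031-01-05: 5 days, exemption €142,000 → (€450,000 − €142,000) × 2.8% × 5/365 = €118.1370
2031-01-06 to 2031-12-31: 360 days, exemption €423,000 → (€450,000 − €423,000) × 2.8% × 360/365 = €745.6438
Total = €863.7808

€863.78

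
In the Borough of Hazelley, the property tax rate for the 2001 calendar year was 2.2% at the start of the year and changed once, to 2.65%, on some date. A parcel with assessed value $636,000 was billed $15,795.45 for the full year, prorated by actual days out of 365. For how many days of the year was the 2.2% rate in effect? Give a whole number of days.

135 days

Let d = days at the first rate; then 365 − d days at the second rate.
$636,000 × [2.2%·d + 2.65%·(365−d)] / 365 = $15,795.45
Solving gives d = 135, so the new rate took effect on May 16, 2001.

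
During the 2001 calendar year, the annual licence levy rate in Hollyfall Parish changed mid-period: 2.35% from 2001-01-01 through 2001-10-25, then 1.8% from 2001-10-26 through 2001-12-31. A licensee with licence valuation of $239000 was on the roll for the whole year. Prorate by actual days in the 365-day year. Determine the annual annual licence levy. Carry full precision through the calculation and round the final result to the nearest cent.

2001-01-01 to 2001-10-25: 298 days at 2.35% → $239000 × 2.35% × 298/365 = $4585.5260
2001-10-26 to 2001-12-31: 67 days at 1.8% → $239000 × 1.8% × 67/365 = $789.6822
Total = $5375.2082

$5375.21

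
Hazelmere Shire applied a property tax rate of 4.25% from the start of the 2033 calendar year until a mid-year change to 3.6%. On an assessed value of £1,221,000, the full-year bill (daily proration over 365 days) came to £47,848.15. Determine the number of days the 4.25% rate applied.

Let d = days at the first rate; then 365 − d days at the second rate.
£1,221,000 × [4.25%·d + 3.6%·(365−d)] / 365 = £47,848.15
Solving gives d = 179, so the new rate took effect on 29 Jun 2033.

179 days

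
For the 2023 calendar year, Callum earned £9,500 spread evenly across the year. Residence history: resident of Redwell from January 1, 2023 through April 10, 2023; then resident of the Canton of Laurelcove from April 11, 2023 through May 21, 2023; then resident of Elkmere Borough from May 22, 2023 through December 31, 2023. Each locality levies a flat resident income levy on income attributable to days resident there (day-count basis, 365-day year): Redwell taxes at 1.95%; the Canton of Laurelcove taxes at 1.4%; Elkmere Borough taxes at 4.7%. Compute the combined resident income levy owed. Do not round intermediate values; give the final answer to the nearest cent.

Redwell, January 1 – April 10, 2023: 100 days → £9,500 × 1.95% × 100/365 = £50.7534
The Canton of Laurelcove, April 11 – May 21, 2023: 41 days → £9,500 × 1.4% × 41/365 = £14.9397
Elkmere Borough, May 22 – December 31, 2023: 224 days → £9,500 × 4.7% × 224/365 = £274.0164
Total = £339.7096

£339.71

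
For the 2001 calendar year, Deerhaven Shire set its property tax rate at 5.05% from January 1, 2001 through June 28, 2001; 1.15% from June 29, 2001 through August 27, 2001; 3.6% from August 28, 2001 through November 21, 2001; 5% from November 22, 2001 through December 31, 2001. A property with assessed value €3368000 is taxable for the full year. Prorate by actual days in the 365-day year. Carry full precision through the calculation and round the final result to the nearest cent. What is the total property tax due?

January 1 – June 28, 2001: 179 days at 5.05% → €3368000 × 5.05% × 179/365 = €83411.0575
June 29 – August 27, 2001: 60 days at 1.15% → €3368000 × 1.15% × 60/365 = €6366.9041
August 28 – November 21, 2001: 86 days at 3.6% → €3368000 × 3.6% × 86/365 = €28568.0219
November 22 – December 31, 2001: 40 days at 5% → €3368000 × 5% × 40/365 = €18454.7945
Total = €136800.7781

€136800.78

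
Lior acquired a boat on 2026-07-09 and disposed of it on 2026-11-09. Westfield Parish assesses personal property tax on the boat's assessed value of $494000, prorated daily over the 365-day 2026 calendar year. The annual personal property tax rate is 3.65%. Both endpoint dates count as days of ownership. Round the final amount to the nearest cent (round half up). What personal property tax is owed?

$6125.60

Days held (2026-07-09 to 2026-11-09): 124 out of 365
Tax = $494000 × 3.65% × 124/365 = $6125.6000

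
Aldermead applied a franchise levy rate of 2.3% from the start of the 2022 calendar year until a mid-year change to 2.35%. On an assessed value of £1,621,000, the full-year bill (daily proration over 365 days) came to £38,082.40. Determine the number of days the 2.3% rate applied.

5 days

Let d = days at the first rate; then 365 − d days at the second rate.
£1,621,000 × [2.3%·d + 2.35%·(365−d)] / 365 = £38,082.40
Solving gives d = 5, so the new rate took effect on 6 Jan 2022.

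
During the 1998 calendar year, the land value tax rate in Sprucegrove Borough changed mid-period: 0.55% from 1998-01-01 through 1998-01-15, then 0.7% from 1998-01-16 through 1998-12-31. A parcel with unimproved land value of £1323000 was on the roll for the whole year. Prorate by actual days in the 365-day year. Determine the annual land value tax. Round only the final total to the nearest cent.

£9179.45

1998-01-01 to 1998-01-15: 15 days at 0.55% → £1323000 × 0.55% × 15/365 = £299.0342
1998-01-16 to 1998-12-31: 350 days at 0.7% → £1323000 × 0.7% × 350/365 = £8880.4110
Total = £9179.4452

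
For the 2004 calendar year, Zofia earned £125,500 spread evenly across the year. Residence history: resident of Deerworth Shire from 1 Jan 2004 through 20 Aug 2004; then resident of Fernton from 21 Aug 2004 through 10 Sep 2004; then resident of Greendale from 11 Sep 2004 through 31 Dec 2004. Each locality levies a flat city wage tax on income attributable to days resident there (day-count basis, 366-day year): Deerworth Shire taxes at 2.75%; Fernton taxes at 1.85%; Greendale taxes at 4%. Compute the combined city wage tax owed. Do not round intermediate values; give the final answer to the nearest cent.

Deerworth Shire, 1 Jan – 20 Aug 2004: 233 days → £125,500 × 2.75% × 233/366 = £2,197.1072
Fernton, 21 Aug – 10 Sep 2004: 21 days → £125,500 × 1.85% × 21/366 = £133.2152
Greendale, 11 Sep – 31 Dec 2004: 112 days → £125,500 × 4% × 112/366 = £1,536.1749
Total = £3,866.4973

£3,866.50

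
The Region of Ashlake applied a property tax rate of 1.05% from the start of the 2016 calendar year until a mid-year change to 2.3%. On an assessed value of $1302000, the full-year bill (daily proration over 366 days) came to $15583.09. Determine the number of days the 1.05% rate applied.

Let d = days at the first rate; then 366 − d days at the second rate.
$1302000 × [1.05%·d + 2.3%·(366−d)] / 366 = $15583.09
Solving gives d = 323, so the new rate took effect on 19 Nov 2016.

323 days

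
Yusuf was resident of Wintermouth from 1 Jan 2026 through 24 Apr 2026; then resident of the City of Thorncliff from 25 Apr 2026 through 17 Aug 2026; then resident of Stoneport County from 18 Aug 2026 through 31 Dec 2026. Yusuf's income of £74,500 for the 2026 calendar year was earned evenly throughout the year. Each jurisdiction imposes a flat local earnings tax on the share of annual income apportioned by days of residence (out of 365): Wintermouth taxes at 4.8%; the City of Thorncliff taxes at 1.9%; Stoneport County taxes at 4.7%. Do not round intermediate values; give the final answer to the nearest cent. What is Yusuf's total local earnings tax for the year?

Wintermouth, 1 Jan – 24 Apr 2026: 114 days → £74,500 × 4.8% × 114/365 = £1,116.8877
The City of Thorncliff, 25 Apr – 17 Aug 2026: 115 days → £74,500 × 1.9% × 115/365 = £445.9795
Stoneport County, 18 Aug – 31 Dec 2026: 136 days → £74,500 × 4.7% × 136/365 = £1,304.6685
Total = £2,867.5356

£2,867.54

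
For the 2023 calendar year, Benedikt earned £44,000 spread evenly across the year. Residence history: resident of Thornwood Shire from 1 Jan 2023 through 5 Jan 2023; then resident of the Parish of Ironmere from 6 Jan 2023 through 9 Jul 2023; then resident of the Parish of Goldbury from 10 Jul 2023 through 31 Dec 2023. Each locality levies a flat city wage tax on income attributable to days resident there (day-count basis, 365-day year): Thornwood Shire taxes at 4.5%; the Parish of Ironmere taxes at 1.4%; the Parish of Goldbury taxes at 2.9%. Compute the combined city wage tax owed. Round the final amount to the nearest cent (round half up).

£951.12

Thornwood Shire, 1 Jan – 5 Jan 2023: 5 days → £44,000 × 4.5% × 5/365 = £27.1233
The Parish of Ironmere, 6 Jan – 9 Jul 2023: 185 days → £44,000 × 1.4% × 185/365 = £312.2192
The Parish of Goldbury, 10 Jul – 31 Dec 2023: 175 days → £44,000 × 2.9% × 175/365 = £611.7808
Total = £951.1233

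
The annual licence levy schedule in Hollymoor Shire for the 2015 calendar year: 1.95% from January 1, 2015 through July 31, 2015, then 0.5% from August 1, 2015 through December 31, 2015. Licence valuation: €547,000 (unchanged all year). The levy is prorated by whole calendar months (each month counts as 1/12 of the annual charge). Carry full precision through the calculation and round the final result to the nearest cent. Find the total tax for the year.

€7,361.71

January 1 – July 31, 2015: 7 months at 1.95% → €547,000 × 1.95% × 7/12 = €6,222.1250
August 1 – December 31, 2015: 5 months at 0.5% → €547,000 × 0.5% × 5/12 = €1,139.5833
Total = €7,361.7083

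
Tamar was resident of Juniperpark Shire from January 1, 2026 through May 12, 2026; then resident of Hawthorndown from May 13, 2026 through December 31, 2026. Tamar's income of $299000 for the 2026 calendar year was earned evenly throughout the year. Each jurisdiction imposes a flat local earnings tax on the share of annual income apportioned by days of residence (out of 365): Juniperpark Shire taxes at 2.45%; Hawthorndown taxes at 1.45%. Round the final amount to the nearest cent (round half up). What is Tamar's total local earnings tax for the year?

Juniperpark Shire, January 1 – May 12, 2026: 132 days → $299000 × 2.45% × 132/365 = $2649.2219
Hawthorndown, May 13 – December 31, 2026: 233 days → $299000 × 1.45% × 233/365 = $2767.5932
Total = $5416.8151

$5416.82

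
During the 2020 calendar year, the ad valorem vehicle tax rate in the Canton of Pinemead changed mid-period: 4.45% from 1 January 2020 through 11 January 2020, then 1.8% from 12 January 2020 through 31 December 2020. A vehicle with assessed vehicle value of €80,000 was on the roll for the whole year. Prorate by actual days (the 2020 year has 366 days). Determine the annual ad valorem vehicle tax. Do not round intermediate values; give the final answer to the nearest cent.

€1,503.72

1 January – 11 January 2020: 11 days at 4.45% → €80,000 × 4.45% × 11/366 = €106.9945
12 January – 31 December 2020: 355 days at 1.8% → €80,000 × 1.8% × 355/366 = €1,396.7213
Total = €1,503.7158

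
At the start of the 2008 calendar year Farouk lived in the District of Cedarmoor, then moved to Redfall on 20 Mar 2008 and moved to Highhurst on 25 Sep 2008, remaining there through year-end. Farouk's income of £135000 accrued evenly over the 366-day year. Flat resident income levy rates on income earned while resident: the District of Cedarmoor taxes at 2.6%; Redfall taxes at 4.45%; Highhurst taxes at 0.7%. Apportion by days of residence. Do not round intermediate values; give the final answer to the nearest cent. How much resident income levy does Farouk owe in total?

The District of Cedarmoor, 1 Jan – 19 Mar 2008: 79 days → £135000 × 2.6% × 79/366 = £757.6230
Redfall, 20 Mar – 24 Sep 2008: 189 days → £135000 × 4.45% × 189/366 = £3102.2336
Highhurst, 25 Sep – 31 Dec 2008: 98 days → £135000 × 0.7% × 98/366 = £253.0328
Total = £4112.8893

£4112.89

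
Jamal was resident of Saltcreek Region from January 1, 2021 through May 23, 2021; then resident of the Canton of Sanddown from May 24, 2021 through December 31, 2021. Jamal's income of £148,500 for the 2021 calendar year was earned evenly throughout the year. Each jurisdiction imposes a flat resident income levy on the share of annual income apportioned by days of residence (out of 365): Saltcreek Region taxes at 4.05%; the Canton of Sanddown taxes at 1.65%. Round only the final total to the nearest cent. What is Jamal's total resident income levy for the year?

Saltcreek Region, January 1 – May 23, 2021: 143 days → £148,500 × 4.05% × 143/365 = £2,356.2678
The Canton of Sanddown, May 24 – December 31, 2021: 222 days → £148,500 × 1.65% × 222/365 = £1,490.2890
Total = £3,846.5568

£3,846.56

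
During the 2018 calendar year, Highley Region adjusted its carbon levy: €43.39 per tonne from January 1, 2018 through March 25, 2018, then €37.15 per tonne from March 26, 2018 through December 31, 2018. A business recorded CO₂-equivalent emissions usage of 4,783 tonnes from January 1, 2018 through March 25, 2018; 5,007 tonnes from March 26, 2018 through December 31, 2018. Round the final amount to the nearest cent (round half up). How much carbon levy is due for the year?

January 1 – March 25, 2018: 4,783 tonnes at €43.39/tonne → €207,534.37
March 26 – December 31, 2018: 5,007 tonnes at €37.15/tonne → €186,010.05

€393,544.42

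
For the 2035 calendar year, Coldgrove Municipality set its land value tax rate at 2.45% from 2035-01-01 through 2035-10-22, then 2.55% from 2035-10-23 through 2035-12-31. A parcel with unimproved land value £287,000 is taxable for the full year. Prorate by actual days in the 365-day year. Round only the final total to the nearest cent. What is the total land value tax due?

£7,086.54

2035-01-01 to 2035-10-22: 295 days at 2.45% → £287,000 × 2.45% × 295/365 = £5,682.9932
2035-10-23 to 2035-12-31: 70 days at 2.55% → £287,000 × 2.55% × 70/365 = £1,403.5479
Total = £7,086.5411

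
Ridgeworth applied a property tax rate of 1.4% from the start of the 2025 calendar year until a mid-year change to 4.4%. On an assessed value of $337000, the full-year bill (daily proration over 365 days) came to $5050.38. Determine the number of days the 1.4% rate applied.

Let d = days at the first rate; then 365 − d days at the second rate.
$337000 × [1.4%·d + 4.4%·(365−d)] / 365 = $5050.38
Solving gives d = 353, so the new rate took effect on 20 December 2025.

353 days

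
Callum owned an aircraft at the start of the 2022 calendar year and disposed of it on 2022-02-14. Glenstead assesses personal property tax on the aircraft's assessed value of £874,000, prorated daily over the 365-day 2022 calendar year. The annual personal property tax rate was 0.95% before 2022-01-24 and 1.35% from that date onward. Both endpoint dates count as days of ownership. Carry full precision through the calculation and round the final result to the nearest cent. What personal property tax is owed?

£1,234.38

2022-01-01 to 2022-01-23: 23 days at 0.95% → £874,000 × 0.95% × 23/365 = £523.2027
2022-01-24 to 2022-02-14: 22 days at 1.35% → £874,000 × 1.35% × 22/365 = £711.1726
Total = £1,234.3753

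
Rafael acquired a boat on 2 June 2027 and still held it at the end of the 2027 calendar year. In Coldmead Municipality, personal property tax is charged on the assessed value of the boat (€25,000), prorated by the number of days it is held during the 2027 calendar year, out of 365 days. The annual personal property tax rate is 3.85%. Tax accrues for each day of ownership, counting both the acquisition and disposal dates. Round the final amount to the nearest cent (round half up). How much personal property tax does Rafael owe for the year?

Days held (2 June – 31 December 2027): 213 out of 365
Tax = €25,000 × 3.85% × 213/365 = €561.6781

€561.68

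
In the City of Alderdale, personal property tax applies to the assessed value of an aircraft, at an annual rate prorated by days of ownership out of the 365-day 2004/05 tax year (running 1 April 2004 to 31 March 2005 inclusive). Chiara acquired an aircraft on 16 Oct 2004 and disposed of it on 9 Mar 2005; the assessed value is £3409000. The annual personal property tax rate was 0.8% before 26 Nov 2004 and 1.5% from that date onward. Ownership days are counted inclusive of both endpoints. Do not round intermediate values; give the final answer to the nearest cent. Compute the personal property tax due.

16 Oct – 25 Nov 2004: 41 days at 0.8% → £3409000 × 0.8% × 41/365 = £3063.4301
26 Nov 2004 – 9 Mar 2005: 104 days at 1.5% → £3409000 × 1.5% × 104/365 = £14569.9726
Total = £17633.4027

£17633.40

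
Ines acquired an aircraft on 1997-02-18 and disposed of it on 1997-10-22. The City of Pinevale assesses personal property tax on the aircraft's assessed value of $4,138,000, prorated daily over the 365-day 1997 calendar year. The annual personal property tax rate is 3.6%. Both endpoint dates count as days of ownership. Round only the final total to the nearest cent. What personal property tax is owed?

Days held (1997-02-18 to 1997-10-22): 247 out of 365
Tax = $4,138,000 × 3.6% × 247/365 = $100,808.4822

$100,808.48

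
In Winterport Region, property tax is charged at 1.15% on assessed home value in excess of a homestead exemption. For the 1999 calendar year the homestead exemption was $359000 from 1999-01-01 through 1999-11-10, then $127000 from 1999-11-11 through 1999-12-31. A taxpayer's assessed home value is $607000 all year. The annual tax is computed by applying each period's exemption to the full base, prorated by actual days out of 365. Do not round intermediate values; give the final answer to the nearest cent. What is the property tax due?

$3224.79

1999-01-01 to 1999-11-10: 314 days, exemption $359000 → ($607000 − $359000) × 1.15% × 314/365 = $2453.5014
1999-11-11 to 1999-12-31: 51 days, exemption $127000 → ($607000 − $127000) × 1.15% × 51/365 = $771.2877
Total = $3224.7890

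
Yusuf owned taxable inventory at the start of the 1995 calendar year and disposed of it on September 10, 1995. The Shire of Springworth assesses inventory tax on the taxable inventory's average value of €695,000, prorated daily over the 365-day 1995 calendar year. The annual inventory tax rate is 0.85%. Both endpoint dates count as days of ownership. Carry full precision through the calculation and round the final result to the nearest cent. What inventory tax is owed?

Days held (January 1 – September 10, 1995): 253 out of 365
Tax = €695,000 × 0.85% × 253/365 = €4,094.7877

€4,094.79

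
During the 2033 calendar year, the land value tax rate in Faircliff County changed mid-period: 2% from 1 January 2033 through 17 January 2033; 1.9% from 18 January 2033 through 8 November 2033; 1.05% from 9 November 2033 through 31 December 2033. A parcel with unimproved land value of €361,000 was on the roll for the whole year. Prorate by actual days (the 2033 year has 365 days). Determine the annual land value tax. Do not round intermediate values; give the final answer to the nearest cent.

€6,430.25

1 January – 17 January 2033: 17 days at 2% → €361,000 × 2% × 17/365 = €336.2740
18 January – 8 November 2033: 295 days at 1.9% → €361,000 × 1.9% × 295/365 = €5,543.5753
9 November – 31 December 2033: 53 days at 1.05% → €361,000 × 1.05% × 53/365 = €550.4014
Total = €6,430.2507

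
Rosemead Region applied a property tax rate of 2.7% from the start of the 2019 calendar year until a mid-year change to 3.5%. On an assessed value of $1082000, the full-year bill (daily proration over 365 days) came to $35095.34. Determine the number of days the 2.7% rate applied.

117 days

Let d = days at the first rate; then 365 − d days at the second rate.
$1082000 × [2.7%·d + 3.5%·(365−d)] / 365 = $35095.34
Solving gives d = 117, so the new rate took effect on April 28, 2019.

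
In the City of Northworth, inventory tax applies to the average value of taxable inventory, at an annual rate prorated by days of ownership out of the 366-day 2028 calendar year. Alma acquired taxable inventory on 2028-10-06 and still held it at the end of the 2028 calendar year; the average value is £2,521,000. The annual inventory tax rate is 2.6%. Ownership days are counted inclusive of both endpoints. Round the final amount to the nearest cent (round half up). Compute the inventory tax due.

Days held (2028-10-06 to 2028-12-31): 87 out of 366
Tax = £2,521,000 × 2.6% × 87/366 = £15,580.6066

£15,580.61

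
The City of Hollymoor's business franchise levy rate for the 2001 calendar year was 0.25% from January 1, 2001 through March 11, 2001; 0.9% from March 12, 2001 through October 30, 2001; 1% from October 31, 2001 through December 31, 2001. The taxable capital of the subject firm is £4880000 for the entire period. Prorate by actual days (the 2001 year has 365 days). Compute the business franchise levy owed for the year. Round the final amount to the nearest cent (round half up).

January 1 – March 11, 2001: 70 days at 0.25% → £4880000 × 0.25% × 70/365 = £2339.7260
March 12 – October 30, 2001: 233 days at 0.9% → £4880000 × 0.9% × 233/365 = £28036.6027
October 31 – December 31, 2001: 62 days at 1% → £4880000 × 1% × 62/365 = £8289.3151
Total = £38665.6438

£38665.64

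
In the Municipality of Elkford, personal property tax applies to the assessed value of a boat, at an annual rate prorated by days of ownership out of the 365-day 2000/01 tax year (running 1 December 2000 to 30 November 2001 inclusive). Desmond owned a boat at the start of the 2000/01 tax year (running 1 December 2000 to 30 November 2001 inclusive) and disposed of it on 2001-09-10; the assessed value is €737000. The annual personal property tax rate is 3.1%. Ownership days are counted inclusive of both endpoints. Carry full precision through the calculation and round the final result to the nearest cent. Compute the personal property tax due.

Days held (2000-12-01 to 2001-09-10): 284 out of 365
Tax = €737000 × 3.1% × 284/365 = €17776.8438

€17776.84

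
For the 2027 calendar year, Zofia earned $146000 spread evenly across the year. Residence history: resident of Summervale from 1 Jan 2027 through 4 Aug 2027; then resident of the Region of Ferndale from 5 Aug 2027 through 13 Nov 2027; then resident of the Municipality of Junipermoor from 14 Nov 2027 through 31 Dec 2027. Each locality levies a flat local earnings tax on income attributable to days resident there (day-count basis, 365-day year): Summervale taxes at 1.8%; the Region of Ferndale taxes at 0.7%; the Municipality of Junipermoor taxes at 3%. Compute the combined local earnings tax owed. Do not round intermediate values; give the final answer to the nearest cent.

$2414.00

Summervale, 1 Jan – 4 Aug 2027: 216 days → $146000 × 1.8% × 216/365 = $1555.2000
The Region of Ferndale, 5 Aug – 13 Nov 2027: 101 days → $146000 × 0.7% × 101/365 = $282.8000
The Municipality of Junipermoor, 14 Nov – 31 Dec 2027: 48 days → $146000 × 3% × 48/365 = $576.0000
Total = $2414.0000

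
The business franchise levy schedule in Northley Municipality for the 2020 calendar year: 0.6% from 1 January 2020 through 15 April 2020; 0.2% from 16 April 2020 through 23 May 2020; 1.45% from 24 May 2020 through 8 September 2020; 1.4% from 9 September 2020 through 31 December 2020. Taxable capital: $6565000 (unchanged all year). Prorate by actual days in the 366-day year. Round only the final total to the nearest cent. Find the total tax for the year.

$69488.55

1 January – 15 April 2020: 106 days at 0.6% → $6565000 × 0.6% × 106/366 = $11408.0328
16 April – 23 May 2020: 38 days at 0.2% → $6565000 × 0.2% × 38/366 = $1363.2240
24 May – 8 September 2020: 108 days at 1.45% → $6565000 × 1.45% × 108/366 = $28089.5902
9 September – 31 December 2020: 114 days at 1.4% → $6565000 × 1.4% × 114/366 = $28627.7049
Total = $69488.5519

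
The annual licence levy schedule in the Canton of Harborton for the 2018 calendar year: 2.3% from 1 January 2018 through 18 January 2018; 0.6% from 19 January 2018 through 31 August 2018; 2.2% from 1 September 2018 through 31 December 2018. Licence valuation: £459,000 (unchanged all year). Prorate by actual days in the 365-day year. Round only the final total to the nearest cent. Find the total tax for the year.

1 January – 18 January 2018: 18 days at 2.3% → £459,000 × 2.3% × 18/365 = £520.6192
19 January – 31 August 2018: 225 days at 0.6% → £459,000 × 0.6% × 225/365 = £1,697.6712
1 September – 31 December 2018: 122 days at 2.2% → £459,000 × 2.2% × 122/365 = £3,375.2219
Total = £5,593.5123

£5,593.51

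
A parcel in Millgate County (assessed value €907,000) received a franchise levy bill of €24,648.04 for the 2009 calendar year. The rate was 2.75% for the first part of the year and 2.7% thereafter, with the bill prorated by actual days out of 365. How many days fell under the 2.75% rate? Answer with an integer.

Let d = days at the first rate; then 365 − d days at the second rate.
€907,000 × [2.75%·d + 2.7%·(365−d)] / 365 = €24,648.04
Solving gives d = 128, so the new rate took effect on 9 May 2009.

128 days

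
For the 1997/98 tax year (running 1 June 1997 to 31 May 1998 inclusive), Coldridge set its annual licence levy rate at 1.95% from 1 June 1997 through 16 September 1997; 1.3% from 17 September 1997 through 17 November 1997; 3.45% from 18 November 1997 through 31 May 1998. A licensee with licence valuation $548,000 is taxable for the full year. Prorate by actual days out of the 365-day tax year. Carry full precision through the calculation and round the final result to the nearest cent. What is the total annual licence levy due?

$14,472.45

1 June – 16 September 1997: 108 days at 1.95% → $548,000 × 1.95% × 108/365 = $3,161.8849
17 September – 17 November 1997: 62 days at 1.3% → $548,000 × 1.3% × 62/365 = $1,210.1041
18 November 1997 – 31 May 1998: 195 days at 3.45% → $548,000 × 3.45% × 195/365 = $10,100.4658
Total = $14,472.4548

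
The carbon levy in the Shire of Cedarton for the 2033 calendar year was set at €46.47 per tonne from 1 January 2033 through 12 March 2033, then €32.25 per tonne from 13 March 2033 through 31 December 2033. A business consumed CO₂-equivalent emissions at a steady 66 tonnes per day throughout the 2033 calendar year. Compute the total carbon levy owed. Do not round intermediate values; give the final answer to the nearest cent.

€843,537.42

1 January – 12 March 2033: 71 days × 66 tonnes/day = 4,686 tonnes at €46.47/tonne → €217,758.42
13 March – 31 December 2033: 294 days × 66 tonnes/day = 19,404 tonnes at €32.25/tonne → €625,779.00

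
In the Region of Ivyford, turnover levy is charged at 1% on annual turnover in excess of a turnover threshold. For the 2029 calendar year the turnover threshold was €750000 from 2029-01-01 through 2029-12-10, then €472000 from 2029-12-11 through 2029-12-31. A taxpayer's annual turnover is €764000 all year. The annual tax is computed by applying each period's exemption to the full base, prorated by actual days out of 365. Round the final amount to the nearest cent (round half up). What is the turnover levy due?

2029-01-01 to 2029-12-10: 344 days, exemption €750000 → (€764000 − €750000) × 1% × 344/365 = €131.9452
2029-12-11 to 2029-12-31: 21 days, exemption €472000 → (€764000 − €472000) × 1% × 21/365 = €168.0000
Total = €299.9452

€299.95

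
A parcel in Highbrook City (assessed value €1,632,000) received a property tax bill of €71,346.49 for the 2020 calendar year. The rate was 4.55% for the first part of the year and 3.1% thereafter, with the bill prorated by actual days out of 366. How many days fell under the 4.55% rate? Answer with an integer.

321 days

Let d = days at the first rate; then 366 − d days at the second rate.
€1,632,000 × [4.55%·d + 3.1%·(366−d)] / 366 = €71,346.49
Solving gives d = 321, so the new rate took effect on 17 Nov 2020.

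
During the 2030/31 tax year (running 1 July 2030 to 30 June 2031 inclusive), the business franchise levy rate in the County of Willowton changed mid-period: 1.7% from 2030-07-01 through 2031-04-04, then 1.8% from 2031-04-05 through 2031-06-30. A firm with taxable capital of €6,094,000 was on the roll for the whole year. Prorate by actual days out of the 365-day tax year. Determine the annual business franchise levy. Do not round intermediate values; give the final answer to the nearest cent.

€105,050.54

2030-07-01 to 2031-04-04: 278 days at 1.7% → €6,094,000 × 1.7% × 278/365 = €78,904.7781
2031-04-05 to 2031-06-30: 87 days at 1.8% → €6,094,000 × 1.8% × 87/365 = €26,145.7644
Total = €105,050.5425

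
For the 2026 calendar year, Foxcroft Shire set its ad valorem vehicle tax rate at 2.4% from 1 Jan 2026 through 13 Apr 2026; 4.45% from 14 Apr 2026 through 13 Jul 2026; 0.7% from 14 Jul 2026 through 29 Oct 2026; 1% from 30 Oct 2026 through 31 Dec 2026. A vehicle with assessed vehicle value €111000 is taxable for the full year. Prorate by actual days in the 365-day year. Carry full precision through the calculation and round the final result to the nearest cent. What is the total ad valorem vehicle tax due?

1 Jan – 13 Apr 2026: 103 days at 2.4% → €111000 × 2.4% × 103/365 = €751.7589
14 Apr – 13 Jul 2026: 91 days at 4.45% → €111000 × 4.45% × 91/365 = €1231.4918
14 Jul – 29 Oct 2026: 108 days at 0.7% → €111000 × 0.7% × 108/365 = €229.9068
30 Oct – 31 Dec 2026: 63 days at 1% → €111000 × 1% × 63/365 = €191.5890
Total = €2404.7466

€2404.75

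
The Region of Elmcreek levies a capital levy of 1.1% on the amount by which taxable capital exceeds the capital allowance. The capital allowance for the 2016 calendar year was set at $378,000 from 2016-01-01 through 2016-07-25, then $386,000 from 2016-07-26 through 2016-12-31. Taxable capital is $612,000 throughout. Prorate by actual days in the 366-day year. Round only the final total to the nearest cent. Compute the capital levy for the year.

2016-01-01 to 2016-07-25: 207 days, exemption $378,000 → ($612,000 − $378,000) × 1.1% × 207/366 = $1,455.7869
2016-07-26 to 2016-12-31: 159 days, exemption $386,000 → ($612,000 − $386,000) × 1.1% × 159/366 = $1,079.9836
Total = $2,535.7705

$2,535.77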